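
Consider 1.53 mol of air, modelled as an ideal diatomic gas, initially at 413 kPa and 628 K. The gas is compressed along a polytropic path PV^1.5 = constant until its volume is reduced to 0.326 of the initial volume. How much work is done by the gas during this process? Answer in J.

-12000 J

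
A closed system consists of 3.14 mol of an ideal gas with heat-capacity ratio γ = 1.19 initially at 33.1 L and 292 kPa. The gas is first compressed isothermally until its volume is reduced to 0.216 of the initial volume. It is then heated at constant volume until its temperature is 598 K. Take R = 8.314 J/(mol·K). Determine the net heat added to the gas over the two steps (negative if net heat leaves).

16500 J

T₁ = P₁V₁/(nR) = 292×33.1/(3.14×8.314) = 370 K.
Step 1 — Isothermal: T stays 370 K; PV = const ⇒ V₂ = 7.15 L, P₂ = 1350 kPa.
ΔU = 0 (ideal gas, T constant).
W = nRT ln(V₂/V₁) = 3.14×8.314×370×ln(0.216) = -14800 J.
Q = ΔU + W = -14800 J.
State after step 1: P = 1350 kPa, V = 7.15 L, T = 370 K.
Step 2 — Isochoric: V stays 7.15 L; P/T = const ⇒ T₂ = 598 K, P₂ = 2180 kPa.
W = 0 (no volume change).
ΔU = nCvΔT = 3.14×43.8×(598−370) = 31300 J.
Q = ΔU = 31300 J.
Net over both steps: W = -14800 J, Q = 16500 J, ΔU = 31300 J.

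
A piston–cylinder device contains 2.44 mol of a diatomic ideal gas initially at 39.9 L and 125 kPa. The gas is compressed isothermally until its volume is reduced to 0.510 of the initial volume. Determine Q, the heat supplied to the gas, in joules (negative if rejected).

T₁ = P₁V₁/(nR) = 125×39.9/(2.44×8.314) = 246 K.
Isothermal: T stays 246 K; PV = const ⇒ V₂ = 20.3 L, P₂ = 245 kPa.
ΔU = 0 (ideal gas, T constant).
W = nRT ln(V₂/V₁) = 2.44×8.314×246×ln(0.510) = -3360 J.
Q = ΔU + W = -3360 J.

-3360 J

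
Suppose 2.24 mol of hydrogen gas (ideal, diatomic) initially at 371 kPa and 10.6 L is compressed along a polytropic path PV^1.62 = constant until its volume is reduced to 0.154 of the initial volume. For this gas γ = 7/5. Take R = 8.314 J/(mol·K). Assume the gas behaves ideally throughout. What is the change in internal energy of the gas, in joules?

21500 J

T₁ = P₁V₁/(nR) = 371×10.6/(2.24×8.314) = 211 K.
Polytropic n=1.62: T₂ = T₁(V₁/V₂)^(n−1) = 211×(6.49)^0.62 = 674 K; P₂ = P₁(V₁/V₂)^n = 7680 kPa.
For an ideal gas ΔU = nCvΔT with Cv = (5/2)R = 20.8 J/(mol·K).
ΔU = 2.24×20.8×(674−211) = 21500 J.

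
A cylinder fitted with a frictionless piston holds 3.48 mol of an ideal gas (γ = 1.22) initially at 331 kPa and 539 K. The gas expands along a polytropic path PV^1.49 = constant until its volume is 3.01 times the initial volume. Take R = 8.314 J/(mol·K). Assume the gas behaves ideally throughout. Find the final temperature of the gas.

V₁ = nRT₁/P₁ = 3.48×8.314×539/331 = 47.1 L.
Polytropic n=1.49: T₂ = T₁(V₁/V₂)^(n−1) = 539×(0.332)^0.49 = 314 K; P₂ = P₁(V₁/V₂)^n = 64.1 kPa.

314 K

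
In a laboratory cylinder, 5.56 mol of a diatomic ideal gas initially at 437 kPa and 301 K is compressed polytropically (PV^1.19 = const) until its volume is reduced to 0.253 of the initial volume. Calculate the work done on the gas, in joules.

21900 J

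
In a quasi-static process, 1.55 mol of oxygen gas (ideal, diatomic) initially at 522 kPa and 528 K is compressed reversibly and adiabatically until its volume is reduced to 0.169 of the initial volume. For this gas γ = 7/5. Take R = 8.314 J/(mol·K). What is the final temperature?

1080 K

V₁ = nRT₁/P₁ = 1.55×8.314×528/522 = 13.0 L.
Adiabatic: TV^(γ−1) = const ⇒ T₂ = 528×(5.92)^0.400 = 1080 K; PV^γ = const ⇒ P₂ = 6290 kPa.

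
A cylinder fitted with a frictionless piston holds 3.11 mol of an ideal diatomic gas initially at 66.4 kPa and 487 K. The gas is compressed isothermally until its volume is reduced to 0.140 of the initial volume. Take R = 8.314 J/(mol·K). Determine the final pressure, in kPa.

V₁ = nRT₁/P₁ = 3.11×8.314×487/66.4 = 190 L.
Isothermal: T stays 487 K; PV = const ⇒ V₂ = 26.5 L, P₂ = 474 kPa.

474 kPa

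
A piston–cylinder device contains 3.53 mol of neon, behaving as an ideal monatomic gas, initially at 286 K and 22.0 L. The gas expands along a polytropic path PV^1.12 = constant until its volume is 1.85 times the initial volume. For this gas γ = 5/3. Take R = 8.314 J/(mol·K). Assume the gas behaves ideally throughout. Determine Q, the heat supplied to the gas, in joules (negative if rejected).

P₁ = nRT₁/V₁ = 3.53×8.314×286/22.0 = 382 kPa.
Polytropic n=1.12: T₂ = T₁(V₁/V₂)^(n−1) = 286×(0.541)^0.12 = 266 K; P₂ = P₁(V₁/V₂)^n = 192 kPa.
W = (P₁V₁−P₂V₂)/(n−1) = (382×22.0−192×40.7)/0.12 = 4980 J.
ΔU = nCvΔT = 3.53×12.5×(266−286) = -896 J.
Q = ΔU + W = 4080 J.

4080 J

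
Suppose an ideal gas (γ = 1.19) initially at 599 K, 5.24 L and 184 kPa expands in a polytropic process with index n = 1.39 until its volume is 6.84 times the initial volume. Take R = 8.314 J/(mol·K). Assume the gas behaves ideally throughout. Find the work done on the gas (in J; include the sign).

n = P₁V₁/(RT₁) = 184×5.24/(8.314×599) = 0.194 mol.
Polytropic n=1.39: T₂ = T₁(V₁/V₂)^(n−1) = 599×(0.146)^0.39 = 283 K; P₂ = P₁(V₁/V₂)^n = 12.7 kPa.
W = (P₁V₁−P₂V₂)/(n−1) = (184×5.24−12.7×35.8)/0.39 = 1300 J.
Work done on the gas = −W_by = -1300 J.

-1300 J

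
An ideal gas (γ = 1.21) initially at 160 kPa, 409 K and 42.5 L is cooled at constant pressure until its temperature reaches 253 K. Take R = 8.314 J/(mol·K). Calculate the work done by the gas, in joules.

n = P₁V₁/(RT₁) = 160×42.5/(8.314×409) = 2.00 mol.
Isobaric: P stays 160 kPa; V/T = const ⇒ T₂ = 253 K, V₂ = 26.3 L.
W = PΔV = 160×(26.3−42.5) kPa·L = -2590 J.

-2590 J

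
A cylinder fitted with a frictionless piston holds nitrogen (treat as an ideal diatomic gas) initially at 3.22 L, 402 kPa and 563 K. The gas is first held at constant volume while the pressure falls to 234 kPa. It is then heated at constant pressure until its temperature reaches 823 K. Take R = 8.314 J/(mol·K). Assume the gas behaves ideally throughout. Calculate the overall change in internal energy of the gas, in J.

n = P₁V₁/(RT₁) = 402×3.22/(8.314×563) = 0.277 mol.
Step 1 — Isochoric: V stays 3.22 L; P/T = const ⇒ T₂ = 328 K, P₂ = 234 kPa.
W = 0 (no volume change).
ΔU = nCvΔT = 0.277×20.8×(328−563) = -1350 J.
Q = ΔU = -1350 J.
State after step 1: P = 234 kPa, V = 3.22 L, T = 328 K.
Step 2 — Isobaric: P stays 234 kPa; V/T = const ⇒ T₂ = 823 K, V₂ = 8.09 L.
W = PΔV = 234×(8.09−3.22) kPa·L = 1140 J.
ΔU = nCvΔT = 0.277×20.8×(823−328) = 2850 J.
Q = ΔU + W = nCpΔT = 3990 J.
Net over both steps: W = 1140 J, Q = 2630 J, ΔU = 1490 J.

1490 J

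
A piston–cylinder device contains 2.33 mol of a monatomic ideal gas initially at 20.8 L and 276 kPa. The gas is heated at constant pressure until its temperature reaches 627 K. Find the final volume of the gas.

44.0 L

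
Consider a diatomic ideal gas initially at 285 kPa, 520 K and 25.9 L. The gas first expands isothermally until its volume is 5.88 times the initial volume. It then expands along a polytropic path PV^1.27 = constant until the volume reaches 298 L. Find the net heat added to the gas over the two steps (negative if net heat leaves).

n = P₁V₁/(RT₁) = 285×25.9/(8.314×520) = 1.71 mol.
Step 1 — Isothermal: T stays 520 K; PV = const ⇒ V₂ = 152 L, P₂ = 48.5 kPa.
ΔU = 0 (ideal gas, T constant).
W = nRT ln(V₂/V₁) = 1.71×8.314×520×ln(5.88) = 13100 J.
Q = ΔU + W = 13100 J.
State after step 1: P = 48.5 kPa, V = 152 L, T = 520 K.
Step 2 — Polytropic n=1.27: T₂ = T₁(V₁/V₂)^(n−1) = 520×(0.511)^0.27 = 434 K; P₂ = P₁(V₁/V₂)^n = 20.7 kPa.
W = (P₁V₁−P₂V₂)/(n−1) = (48.5×152−20.7×298)/0.27 = 4530 J.
ΔU = nCvΔT = 1.71×20.8×(434−520) = -3060 J.
Q = ΔU + W = 1470 J.
Net over both steps: W = 17600 J, Q = 14500 J, ΔU = -3060 J.

14500 J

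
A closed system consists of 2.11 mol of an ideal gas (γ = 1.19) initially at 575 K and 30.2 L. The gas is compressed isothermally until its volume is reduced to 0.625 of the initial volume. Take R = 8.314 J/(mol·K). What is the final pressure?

P₁ = nRT₁/V₁ = 2.11×8.314×575/30.2 = 334 kPa.
Isothermal: T stays 575 K; PV = const ⇒ V₂ = 18.9 L, P₂ = 534 kPa.

534 kPa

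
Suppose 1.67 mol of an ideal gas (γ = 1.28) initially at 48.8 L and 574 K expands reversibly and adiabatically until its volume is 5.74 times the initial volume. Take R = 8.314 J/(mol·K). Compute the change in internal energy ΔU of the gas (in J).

P₁ = nRT₁/V₁ = 1.67×8.314×574/48.8 = 163 kPa.
Adiabatic: TV^(γ−1) = const ⇒ T₂ = 574×(0.174)^0.280 = 352 K; PV^γ = const ⇒ P₂ = 17.4 kPa.
For an ideal gas ΔU = nCvΔT with Cv = R/(γ−1) = 29.7 J/(mol·K).
ΔU = 1.67×29.7×(352−574) = -11000 J.

-11000 J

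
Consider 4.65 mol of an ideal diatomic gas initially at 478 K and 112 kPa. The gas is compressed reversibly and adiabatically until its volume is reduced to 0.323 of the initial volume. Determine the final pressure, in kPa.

545 kPa

V₁ = nRT₁/P₁ = 4.65×8.314×478/112 = 165 L.
Adiabatic: TV^(γ−1) = const ⇒ T₂ = 478×(3.10)^0.400 = 751 K; PV^γ = const ⇒ P₂ = 545 kPa.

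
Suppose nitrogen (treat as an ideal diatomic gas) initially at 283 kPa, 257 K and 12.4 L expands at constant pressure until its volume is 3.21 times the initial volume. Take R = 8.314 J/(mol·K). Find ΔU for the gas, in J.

19400 J

n = P₁V₁/(RT₁) = 283×12.4/(8.314×257) = 1.64 mol.
Isobaric: P stays 283 kPa; V/T = const ⇒ T₂ = 825 K, V₂ = 39.8 L.
For an ideal gas ΔU = nCvΔT with Cv = (5/2)R = 20.8 J/(mol·K).
ΔU = 1.64×20.8×(825−257) = 19400 J.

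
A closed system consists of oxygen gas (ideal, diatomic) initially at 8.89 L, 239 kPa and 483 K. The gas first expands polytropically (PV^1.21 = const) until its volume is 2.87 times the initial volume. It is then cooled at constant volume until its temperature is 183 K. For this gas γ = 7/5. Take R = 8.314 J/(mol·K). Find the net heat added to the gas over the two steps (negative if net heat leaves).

-1290 J

n = P₁V₁/(RT₁) = 239×8.89/(8.314×483) = 0.529 mol.
Step 1 — Polytropic n=1.21: T₂ = T₁(V₁/V₂)^(n−1) = 483×(0.348)^0.21 = 387 K; P₂ = P₁(V₁/V₂)^n = 66.7 kPa.
W = (P₁V₁−P₂V₂)/(n−1) = (239×8.89−66.7×25.5)/0.21 = 2010 J.
ΔU = nCvΔT = 0.529×20.8×(387−483) = -1050 J.
Q = ΔU + W = 954 J.
State after step 1: P = 66.7 kPa, V = 25.5 L, T = 387 K.
Step 2 — Isochoric: V stays 25.5 L; P/T = const ⇒ T₂ = 183 K, P₂ = 31.6 kPa.
W = 0 (no volume change).
ΔU = nCvΔT = 0.529×20.8×(183−387) = -2240 J.
Q = ΔU = -2240 J.
Net over both steps: W = 2010 J, Q = -1290 J, ΔU = -3300 J.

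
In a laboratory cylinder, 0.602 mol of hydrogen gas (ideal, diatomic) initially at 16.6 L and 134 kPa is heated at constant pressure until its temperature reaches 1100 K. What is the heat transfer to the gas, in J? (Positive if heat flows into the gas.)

11500 J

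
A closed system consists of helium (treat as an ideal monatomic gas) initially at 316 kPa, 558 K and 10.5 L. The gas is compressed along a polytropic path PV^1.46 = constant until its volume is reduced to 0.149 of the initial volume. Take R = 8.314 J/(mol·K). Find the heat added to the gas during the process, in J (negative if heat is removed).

-3130 J

n = P₁V₁/(RT₁) = 316×10.5/(8.314×558) = 0.715 mol.
Polytropic n=1.46: T₂ = T₁(V₁/V₂)^(n−1) = 558×(6.71)^0.46 = 1340 K; P₂ = P₁(V₁/V₂)^n = 5090 kPa.
W = (P₁V₁−P₂V₂)/(n−1) = (316×10.5−5090×1.56)/0.46 = -10100 J.
ΔU = nCvΔT = 0.715×12.5×(1340−558) = 6970 J.
Q = ΔU + W = -3130 J.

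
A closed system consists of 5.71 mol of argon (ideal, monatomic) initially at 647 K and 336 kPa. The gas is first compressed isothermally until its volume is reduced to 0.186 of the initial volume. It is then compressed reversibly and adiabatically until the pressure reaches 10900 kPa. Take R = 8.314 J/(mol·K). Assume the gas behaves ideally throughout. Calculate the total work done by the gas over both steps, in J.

-100000 J

V₁ = nRT₁/P₁ = 5.71×8.314×647/336 = 91.4 L.
Step 1 — Isothermal: T stays 647 K; PV = const ⇒ V₂ = 17.0 L, P₂ = 1810 kPa.
ΔU = 0 (ideal gas, T constant).
W = nRT ln(V₂/V₁) = 5.71×8.314×647×ln(0.186) = -51700 J.
Q = ΔU + W = -51700 J.
State after step 1: P = 1810 kPa, V = 17.0 L, T = 647 K.
Step 2 — Adiabatic: T₂/T₁ = (P₂/P₁)^((γ−1)/γ) ⇒ T₂ = 647×(6.03)^0.400 = 1330 K; V₂ = 5.78 L.
ΔU = nCvΔT = 5.71×12.5×(1330−647) = 48500 J.
Q = 0 for an adiabatic process, so W = −ΔU = -48500 J.
Net over both steps: W = -100000 J, Q = -51700 J, ΔU = 48500 J.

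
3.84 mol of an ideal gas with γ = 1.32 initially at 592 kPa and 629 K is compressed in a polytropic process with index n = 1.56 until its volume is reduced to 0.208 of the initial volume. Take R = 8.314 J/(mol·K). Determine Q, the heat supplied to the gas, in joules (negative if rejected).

37900 J

V₁ = nRT₁/P₁ = 3.84×8.314×629/592 = 33.9 L.
Polytropic n=1.56: T₂ = T₁(V₁/V₂)^(n−1) = 629×(4.81)^0.56 = 1520 K; P₂ = P₁(V₁/V₂)^n = 6860 kPa.
W = (P₁V₁−P₂V₂)/(n−1) = (592×33.9−6860×7.06)/0.56 = -50500 J.
ΔU = nCvΔT = 3.84×26.0×(1520−629) = 88400 J.
Q = ΔU + W = 37900 J.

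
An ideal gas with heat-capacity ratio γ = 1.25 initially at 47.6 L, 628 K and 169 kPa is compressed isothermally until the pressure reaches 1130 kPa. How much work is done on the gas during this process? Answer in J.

15300 J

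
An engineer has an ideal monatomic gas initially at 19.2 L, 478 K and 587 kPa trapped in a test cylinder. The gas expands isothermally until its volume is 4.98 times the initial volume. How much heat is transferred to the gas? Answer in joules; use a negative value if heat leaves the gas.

n = P₁V₁/(RT₁) = 587×19.2/(8.314×478) = 2.84 mol.
Isothermal: T stays 478 K; PV = const ⇒ V₂ = 95.6 L, P₂ = 118 kPa.
ΔU = 0 (ideal gas, T constant).
W = nRT ln(V₂/V₁) = 2.84×8.314×478×ln(4.98) = 18100 J.
Q = ΔU + W = 18100 J.

18100 J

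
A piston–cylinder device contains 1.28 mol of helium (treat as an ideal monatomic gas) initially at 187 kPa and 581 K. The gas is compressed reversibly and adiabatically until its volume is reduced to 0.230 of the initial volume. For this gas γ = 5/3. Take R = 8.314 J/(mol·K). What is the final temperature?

V₁ = nRT₁/P₁ = 1.28×8.314×581/187 = 33.1 L.
Adiabatic: TV^(γ−1) = const ⇒ T₂ = 581×(4.35)^0.667 = 1550 K; PV^γ = const ⇒ P₂ = 2170 kPa.

1550 K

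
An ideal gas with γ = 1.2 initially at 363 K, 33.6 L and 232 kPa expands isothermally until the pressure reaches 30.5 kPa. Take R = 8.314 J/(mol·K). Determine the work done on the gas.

n = P₁V₁/(RT₁) = 232×33.6/(8.314×363) = 2.58 mol.
Isothermal: T stays 363 K; PV = const ⇒ V₂ = 256 L, P₂ = 30.5 kPa.
W = nRT ln(V₂/V₁) = 2.58×8.314×363×ln(7.61) = 15800 J.
Work done on the gas = −W_by = -15800 J.

-15800 J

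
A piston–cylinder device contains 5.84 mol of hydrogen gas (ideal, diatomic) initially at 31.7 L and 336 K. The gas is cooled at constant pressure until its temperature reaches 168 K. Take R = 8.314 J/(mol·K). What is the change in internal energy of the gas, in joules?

-20400 J

P₁ = nRT₁/V₁ = 5.84×8.314×336/31.7 = 515 kPa.
Isobaric: P stays 515 kPa; V/T = const ⇒ T₂ = 168 K, V₂ = 15.8 L.
For an ideal gas ΔU = nCvΔT with Cv = (5/2)R = 20.8 J/(mol·K).
ΔU = 5.84×20.8×(168−336) = -20400 J.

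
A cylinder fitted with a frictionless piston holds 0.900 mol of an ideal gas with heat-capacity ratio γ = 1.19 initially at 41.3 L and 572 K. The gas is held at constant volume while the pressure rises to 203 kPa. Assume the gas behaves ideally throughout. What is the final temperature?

1120 K

P₁ = nRT₁/V₁ = 0.900×8.314×572/41.3 = 104 kPa.
Isochoric: V stays 41.3 L; P/T = const ⇒ T₂ = 1120 K, P₂ = 203 kPa.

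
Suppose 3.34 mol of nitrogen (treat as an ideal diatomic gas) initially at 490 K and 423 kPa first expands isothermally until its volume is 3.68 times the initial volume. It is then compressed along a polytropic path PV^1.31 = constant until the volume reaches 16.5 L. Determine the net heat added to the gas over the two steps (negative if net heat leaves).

V₁ = nRT₁/P₁ = 3.34×8.314×490/423 = 32.2 L.
Step 1 — Isothermal: T stays 490 K; PV = const ⇒ V₂ = 118 L, P₂ = 115 kPa.
ΔU = 0 (ideal gas, T constant).
W = nRT ln(V₂/V₁) = 3.34×8.314×490×ln(3.68) = 17700 J.
Q = ΔU + W = 17700 J.
State after step 1: P = 115 kPa, V = 118 L, T = 490 K.
Step 2 — Polytropic n=1.31: T₂ = T₁(V₁/V₂)^(n−1) = 490×(7.17)^0.31 = 903 K; P₂ = P₁(V₁/V₂)^n = 1520 kPa.
W = (P₁V₁−P₂V₂)/(n−1) = (115×118−1520×16.5)/0.31 = -37000 J.
ΔU = nCvΔT = 3.34×20.8×(903−490) = 28600 J.
Q = ΔU + W = -8320 J.
Net over both steps: W = -19200 J, Q = 9410 J, ΔU = 28600 J.

9410 J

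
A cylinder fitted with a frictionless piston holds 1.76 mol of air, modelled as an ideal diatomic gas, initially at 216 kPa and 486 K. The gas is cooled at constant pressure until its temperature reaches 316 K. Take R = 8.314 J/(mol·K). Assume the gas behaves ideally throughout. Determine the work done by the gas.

-2490 J

V₁ = nRT₁/P₁ = 1.76×8.314×486/216 = 32.9 L.
Isobaric: P stays 216 kPa; V/T = const ⇒ T₂ = 316 K, V₂ = 21.4 L.
W = PΔV = 216×(21.4−32.9) kPa·L = -2490 J.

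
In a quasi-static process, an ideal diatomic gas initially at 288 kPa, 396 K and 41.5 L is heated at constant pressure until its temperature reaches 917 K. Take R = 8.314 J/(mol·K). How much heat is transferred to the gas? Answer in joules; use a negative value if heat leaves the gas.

55000 J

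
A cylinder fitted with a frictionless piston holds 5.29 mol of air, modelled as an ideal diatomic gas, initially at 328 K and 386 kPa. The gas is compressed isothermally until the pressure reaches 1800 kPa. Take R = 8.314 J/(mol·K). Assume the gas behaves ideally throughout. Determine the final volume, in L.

8.01 L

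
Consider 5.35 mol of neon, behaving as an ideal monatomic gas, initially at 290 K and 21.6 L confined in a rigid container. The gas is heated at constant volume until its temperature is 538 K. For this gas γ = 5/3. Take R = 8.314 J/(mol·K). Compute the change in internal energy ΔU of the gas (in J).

16500 J

P₁ = nRT₁/V₁ = 5.35×8.314×290/21.6 = 597 kPa.
Isochoric: V stays 21.6 L; P/T = const ⇒ T₂ = 538 K, P₂ = 1110 kPa.
For an ideal gas ΔU = nCvΔT with Cv = (3/2)R = 12.5 J/(mol·K).
ΔU = 5.35×12.5×(538−290) = 16500 J.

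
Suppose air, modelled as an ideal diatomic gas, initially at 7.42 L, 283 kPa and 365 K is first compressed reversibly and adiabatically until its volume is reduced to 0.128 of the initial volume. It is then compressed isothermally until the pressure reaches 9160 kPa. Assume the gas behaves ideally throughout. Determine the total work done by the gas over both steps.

n = P₁V₁/(RT₁) = 283×7.42/(8.314×365) = 0.692 mol.
Step 1 — Adiabatic: TV^(γ−1) = const ⇒ T₂ = 365×(7.81)^0.400 = 831 K; PV^γ = const ⇒ P₂ = 5030 kPa.
ΔU = nCvΔT = 0.692×20.8×(831−365) = 6700 J.
Q = 0 for an adiabatic process, so W = −ΔU = -6700 J.
State after step 1: P = 5030 kPa, V = 0.950 L, T = 831 K.
Step 2 — Isothermal: T stays 831 K; PV = const ⇒ V₂ = 0.522 L, P₂ = 9160 kPa.
ΔU = 0 (ideal gas, T constant).
W = nRT ln(V₂/V₁) = 0.692×8.314×831×ln(0.549) = -2860 J.
Q = ΔU + W = -2860 J.
Net over both steps: W = -9560 J, Q = -2860 J, ΔU = 6700 J.

-9560 J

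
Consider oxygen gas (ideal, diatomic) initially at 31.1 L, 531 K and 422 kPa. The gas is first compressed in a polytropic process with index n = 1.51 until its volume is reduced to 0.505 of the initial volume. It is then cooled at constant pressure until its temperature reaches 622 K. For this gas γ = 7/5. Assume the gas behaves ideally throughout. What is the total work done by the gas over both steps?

n = P₁V₁/(RT₁) = 422×31.1/(8.314×531) = 2.97 mol.
Step 1 — Polytropic n=1.51: T₂ = T₁(V₁/V₂)^(n−1) = 531×(1.98)^0.51 = 752 K; P₂ = P₁(V₁/V₂)^n = 1180 kPa.
W = (P₁V₁−P₂V₂)/(n−1) = (422×31.1−1180×15.7)/0.51 = -10700 J.
ΔU = nCvΔT = 2.97×20.8×(752−531) = 13700 J.
Q = ΔU + W = 2950 J.
State after step 1: P = 1180 kPa, V = 15.7 L, T = 752 K.
Step 2 — Isobaric: P stays 1180 kPa; V/T = const ⇒ T₂ = 622 K, V₂ = 13.0 L.
W = PΔV = 1180×(13.0−15.7) kPa·L = -3220 J.
ΔU = nCvΔT = 2.97×20.8×(622−752) = -8050 J.
Q = ΔU + W = nCpΔT = -11300 J.
Net over both steps: W = -13900 J, Q = -8330 J, ΔU = 5620 J.

-13900 J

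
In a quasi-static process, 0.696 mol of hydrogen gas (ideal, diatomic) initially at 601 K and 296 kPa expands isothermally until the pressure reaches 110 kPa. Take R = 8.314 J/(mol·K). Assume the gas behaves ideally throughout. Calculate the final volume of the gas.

V₁ = nRT₁/P₁ = 0.696×8.314×601/296 = 11.7 L.
Isothermal: T stays 601 K; PV = const ⇒ V₂ = 31.6 L, P₂ = 110 kPa.

31.6 L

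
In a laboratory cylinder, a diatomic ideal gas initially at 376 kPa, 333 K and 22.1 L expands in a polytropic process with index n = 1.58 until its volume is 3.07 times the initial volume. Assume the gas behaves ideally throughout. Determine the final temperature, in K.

174 K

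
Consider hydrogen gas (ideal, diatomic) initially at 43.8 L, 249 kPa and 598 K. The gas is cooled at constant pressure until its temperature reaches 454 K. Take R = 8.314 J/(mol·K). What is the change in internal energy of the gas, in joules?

n = P₁V₁/(RT₁) = 249×43.8/(8.314×598) = 2.19 mol.
Isobaric: P stays 249 kPa; V/T = const ⇒ T₂ = 454 K, V₂ = 33.3 L.
For an ideal gas ΔU = nCvΔT with Cv = (5/2)R = 20.8 J/(mol·K).
ΔU = 2.19×20.8×(454−598) = -6570 J.

-6570 J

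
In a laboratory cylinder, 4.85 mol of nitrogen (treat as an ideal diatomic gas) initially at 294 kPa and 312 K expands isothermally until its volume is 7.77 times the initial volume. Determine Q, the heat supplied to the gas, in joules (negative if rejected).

V₁ = nRT₁/P₁ = 4.85×8.314×312/294 = 42.8 L.
Isothermal: T stays 312 K; PV = const ⇒ V₂ = 332 L, P₂ = 37.8 kPa.
ΔU = 0 (ideal gas, T constant).
W = nRT ln(V₂/V₁) = 4.85×8.314×312×ln(7.77) = 25800 J.
Q = ΔU + W = 25800 J.

25800 J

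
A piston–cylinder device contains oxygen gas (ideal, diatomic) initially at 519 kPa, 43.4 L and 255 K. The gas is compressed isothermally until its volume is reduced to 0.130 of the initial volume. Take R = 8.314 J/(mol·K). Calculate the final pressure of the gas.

3990 kPa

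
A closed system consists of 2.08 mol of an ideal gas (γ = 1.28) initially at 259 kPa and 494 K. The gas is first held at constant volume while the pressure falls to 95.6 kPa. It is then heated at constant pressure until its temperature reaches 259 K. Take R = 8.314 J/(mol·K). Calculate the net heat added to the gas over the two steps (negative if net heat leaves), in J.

-13200 J

V₁ = nRT₁/P₁ = 2.08×8.314×494/259 = 33.0 L.
Step 1 — Isochoric: V stays 33.0 L; P/T = const ⇒ T₂ = 182 K, P₂ = 95.6 kPa.
W = 0 (no volume change).
ΔU = nCvΔT = 2.08×29.7×(182−494) = -19200 J.
Q = ΔU = -19200 J.
State after step 1: P = 95.6 kPa, V = 33.0 L, T = 182 K.
Step 2 — Isobaric: P stays 95.6 kPa; V/T = const ⇒ T₂ = 259 K, V₂ = 46.9 L.
W = PΔV = 95.6×(46.9−33.0) kPa·L = 1330 J.
ΔU = nCvΔT = 2.08×29.7×(259−182) = 4730 J.
Q = ΔU + W = nCpΔT = 6060 J.
Net over both steps: W = 1330 J, Q = -13200 J, ΔU = -14500 J.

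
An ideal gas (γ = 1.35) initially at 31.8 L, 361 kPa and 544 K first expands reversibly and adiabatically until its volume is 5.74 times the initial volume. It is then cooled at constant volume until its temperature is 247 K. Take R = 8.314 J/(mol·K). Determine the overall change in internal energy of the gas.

-17900 J

n = P₁V₁/(RT₁) = 361×31.8/(8.314×544) = 2.54 mol.
Step 1 — Adiabatic: TV^(γ−1) = const ⇒ T₂ = 544×(0.174)^0.350 = 295 K; PV^γ = const ⇒ P₂ = 34.1 kPa.
ΔU = nCvΔT = 2.54×23.8×(295−544) = -15000 J.
Q = 0 for an adiabatic process, so W = −ΔU = 15000 J.
State after step 1: P = 34.1 kPa, V = 183 L, T = 295 K.
Step 2 — Isochoric: V stays 183 L; P/T = const ⇒ T₂ = 247 K, P₂ = 28.6 kPa.
W = 0 (no volume change).
ΔU = nCvΔT = 2.54×23.8×(247−295) = -2900 J.
Q = ΔU = -2900 J.
Net over both steps: W = 15000 J, Q = -2900 J, ΔU = -17900 J.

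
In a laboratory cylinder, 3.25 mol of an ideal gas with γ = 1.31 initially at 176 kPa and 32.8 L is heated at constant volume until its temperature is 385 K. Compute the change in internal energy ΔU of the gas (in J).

14900 J

T₁ = P₁V₁/(nR) = 176×32.8/(3.25×8.314) = 214 K.
Isochoric: V stays 32.8 L; P/T = const ⇒ T₂ = 385 K, P₂ = 317 kPa.
For an ideal gas ΔU = nCvΔT with Cv = R/(γ−1) = 26.8 J/(mol·K).
ΔU = 3.25×26.8×(385−214) = 14900 J.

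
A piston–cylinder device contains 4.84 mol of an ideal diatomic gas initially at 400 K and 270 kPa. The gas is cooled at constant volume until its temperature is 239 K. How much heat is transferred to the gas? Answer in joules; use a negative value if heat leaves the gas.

V₁ = nRT₁/P₁ = 4.84×8.314×400/270 = 59.6 L.
Isochoric: V stays 59.6 L; P/T = const ⇒ T₂ = 239 K, P₂ = 161 kPa.
W = 0 (no volume change).
ΔU = nCvΔT = 4.84×20.8×(239−400) = -16200 J.
Q = ΔU = -16200 J.

-16200 J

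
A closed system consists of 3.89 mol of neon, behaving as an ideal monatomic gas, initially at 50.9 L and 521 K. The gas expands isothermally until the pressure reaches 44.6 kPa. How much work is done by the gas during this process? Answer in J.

P₁ = nRT₁/V₁ = 3.89×8.314×521/50.9 = 331 kPa.
Isothermal: T stays 521 K; PV = const ⇒ V₂ = 378 L, P₂ = 44.6 kPa.
W = nRT ln(V₂/V₁) = 3.89×8.314×521×ln(7.42) = 33800 J.

33800 J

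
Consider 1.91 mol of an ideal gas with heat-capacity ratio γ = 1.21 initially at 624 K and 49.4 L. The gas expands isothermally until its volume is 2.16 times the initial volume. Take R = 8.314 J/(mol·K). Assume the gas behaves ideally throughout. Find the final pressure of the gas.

P₁ = nRT₁/V₁ = 1.91×8.314×624/49.4 = 201 kPa.
Isothermal: T stays 624 K; PV = const ⇒ V₂ = 107 L, P₂ = 92.9 kPa.

92.9 kPa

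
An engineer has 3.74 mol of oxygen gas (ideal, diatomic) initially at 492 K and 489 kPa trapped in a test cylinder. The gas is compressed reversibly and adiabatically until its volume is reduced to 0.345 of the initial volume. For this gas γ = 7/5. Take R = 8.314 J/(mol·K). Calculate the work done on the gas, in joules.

20300 J

V₁ = nRT₁/P₁ = 3.74×8.314×492/489 = 31.3 L.
Adiabatic: TV^(γ−1) = const ⇒ T₂ = 492×(2.90)^0.400 = 753 K; PV^γ = const ⇒ P₂ = 2170 kPa.
ΔU = nCvΔT = 3.74×20.8×(753−492) = 20300 J.
Q = 0 for an adiabatic process, so W = −ΔU = -20300 J.
Work done on the gas = −W_by = 20300 J.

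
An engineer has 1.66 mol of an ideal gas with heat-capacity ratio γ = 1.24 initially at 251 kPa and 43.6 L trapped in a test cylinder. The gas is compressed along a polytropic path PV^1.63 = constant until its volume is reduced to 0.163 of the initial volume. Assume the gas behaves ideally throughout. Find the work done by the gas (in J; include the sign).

T₁ = P₁V₁/(nR) = 251×43.6/(1.66×8.314) = 793 K.
Polytropic n=1.63: T₂ = T₁(V₁/V₂)^(n−1) = 793×(6.13)^0.63 = 2490 K; P₂ = P₁(V₁/V₂)^n = 4830 kPa.
W = (P₁V₁−P₂V₂)/(n−1) = (251×43.6−4830×7.11)/0.63 = -37100 J.

-37100 J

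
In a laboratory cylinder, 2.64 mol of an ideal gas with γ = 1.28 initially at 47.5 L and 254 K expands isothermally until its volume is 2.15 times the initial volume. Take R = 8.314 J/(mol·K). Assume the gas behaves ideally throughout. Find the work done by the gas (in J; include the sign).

4270 J

P₁ = nRT₁/V₁ = 2.64×8.314×254/47.5 = 117 kPa.
Isothermal: T stays 254 K; PV = const ⇒ V₂ = 102 L, P₂ = 54.6 kPa.
W = nRT ln(V₂/V₁) = 2.64×8.314×254×ln(2.15) = 4270 J.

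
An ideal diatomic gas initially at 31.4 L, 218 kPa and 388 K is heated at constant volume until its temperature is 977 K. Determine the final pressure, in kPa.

549 kPa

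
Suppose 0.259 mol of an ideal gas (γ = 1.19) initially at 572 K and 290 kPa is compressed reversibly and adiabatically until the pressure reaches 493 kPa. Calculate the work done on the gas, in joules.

V₁ = nRT₁/P₁ = 0.259×8.314×572/290 = 4.25 L.
Adiabatic: T₂/T₁ = (P₂/P₁)^((γ−1)/γ) ⇒ T₂ = 572×(1.70)^0.160 = 623 K; V₂ = 2.72 L.
ΔU = nCvΔT = 0.259×43.8×(623−572) = 573 J.
Q = 0 for an adiabatic process, so W = −ΔU = -573 J.
Work done on the gas = −W_by = 573 J.

573 J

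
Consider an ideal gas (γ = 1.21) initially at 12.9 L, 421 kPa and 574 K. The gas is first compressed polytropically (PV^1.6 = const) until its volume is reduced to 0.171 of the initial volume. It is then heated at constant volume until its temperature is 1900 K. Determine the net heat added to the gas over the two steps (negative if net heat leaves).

n = P₁V₁/(RT₁) = 421×12.9/(8.314×574) = 1.14 mol.
Step 1 — Polytropic n=1.6: T₂ = T₁(V₁/V₂)^(n−1) = 574×(5.85)^0.60 = 1660 K; P₂ = P₁(V₁/V₂)^n = 7100 kPa.
W = (P₁V₁−P₂V₂)/(n−1) = (421×12.9−7100×2.21)/0.60 = -17100 J.
ΔU = nCvΔT = 1.14×39.6×(1660−574) = 48800 J.
Q = ΔU + W = 31700 J.
State after step 1: P = 7100 kPa, V = 2.21 L, T = 1660 K.
Step 2 — Isochoric: V stays 2.21 L; P/T = const ⇒ T₂ = 1900 K, P₂ = 8150 kPa.
W = 0 (no volume change).
ΔU = nCvΔT = 1.14×39.6×(1900−1660) = 11000 J.
Q = ΔU = 11000 J.
Net over both steps: W = -17100 J, Q = 42700 J, ΔU = 59700 J.

42700 J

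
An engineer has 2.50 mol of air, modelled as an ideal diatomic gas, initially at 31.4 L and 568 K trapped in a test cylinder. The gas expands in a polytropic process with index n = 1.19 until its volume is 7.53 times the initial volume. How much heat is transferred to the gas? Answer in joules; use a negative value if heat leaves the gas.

10400 J

P₁ = nRT₁/V₁ = 2.50×8.314×568/31.4 = 376 kPa.
Polytropic n=1.19: T₂ = T₁(V₁/V₂)^(n−1) = 568×(0.133)^0.19 = 387 K; P₂ = P₁(V₁/V₂)^n = 34.0 kPa.
W = (P₁V₁−P₂V₂)/(n−1) = (376×31.4−34.0×236)/0.19 = 19800 J.
ΔU = nCvΔT = 2.50×20.8×(387−568) = -9400 J.
Q = ΔU + W = 10400 J.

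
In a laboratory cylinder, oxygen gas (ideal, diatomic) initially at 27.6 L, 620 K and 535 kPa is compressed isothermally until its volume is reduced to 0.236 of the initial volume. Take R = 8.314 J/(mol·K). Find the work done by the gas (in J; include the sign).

n = P₁V₁/(RT₁) = 535×27.6/(8.314×620) = 2.86 mol.
Isothermal: T stays 620 K; PV = const ⇒ V₂ = 6.51 L, P₂ = 2270 kPa.
W = nRT ln(V₂/V₁) = 2.86×8.314×620×ln(0.236) = -21300 J.

-21300 J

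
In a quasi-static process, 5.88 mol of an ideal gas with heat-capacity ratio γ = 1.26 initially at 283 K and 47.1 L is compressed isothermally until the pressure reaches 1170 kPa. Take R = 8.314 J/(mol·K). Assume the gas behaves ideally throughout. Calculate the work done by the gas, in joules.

P₁ = nRT₁/V₁ = 5.88×8.314×283/47.1 = 294 kPa.
Isothermal: T stays 283 K; PV = const ⇒ V₂ = 11.8 L, P₂ = 1170 kPa.
W = nRT ln(V₂/V₁) = 5.88×8.314×283×ln(0.251) = -19100 J.

-19100 J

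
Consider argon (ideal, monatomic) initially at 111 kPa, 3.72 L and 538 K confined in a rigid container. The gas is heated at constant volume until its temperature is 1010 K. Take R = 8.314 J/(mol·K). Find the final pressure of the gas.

Isochoric: V stays 3.72 L; P/T = const ⇒ T₂ = 1010 K, P₂ = 208 kPa.

208 kPa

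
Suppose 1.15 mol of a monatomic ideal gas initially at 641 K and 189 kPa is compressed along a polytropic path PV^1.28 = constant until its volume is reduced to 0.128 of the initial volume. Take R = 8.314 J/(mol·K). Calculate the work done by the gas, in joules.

-17000 J

V₁ = nRT₁/P₁ = 1.15×8.314×641/189 = 32.4 L.
Polytropic n=1.28: T₂ = T₁(V₁/V₂)^(n−1) = 641×(7.81)^0.28 = 1140 K; P₂ = P₁(V₁/V₂)^n = 2630 kPa.
W = (P₁V₁−P₂V₂)/(n−1) = (189×32.4−2630×4.15)/0.28 = -17000 J.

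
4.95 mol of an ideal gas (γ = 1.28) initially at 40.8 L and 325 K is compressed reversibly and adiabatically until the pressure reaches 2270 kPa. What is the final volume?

9.00 L

P₁ = nRT₁/V₁ = 4.95×8.314×325/40.8 = 328 kPa.
Adiabatic: T₂/T₁ = (P₂/P₁)^((γ−1)/γ) ⇒ T₂ = 325×(6.92)^0.219 = 496 K; V₂ = 9.00 L.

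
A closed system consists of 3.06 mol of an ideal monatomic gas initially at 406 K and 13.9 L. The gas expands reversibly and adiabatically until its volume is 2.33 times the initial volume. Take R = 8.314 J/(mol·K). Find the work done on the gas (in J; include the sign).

P₁ = nRT₁/V₁ = 3.06×8.314×406/13.9 = 743 kPa.
Adiabatic: TV^(γ−1) = const ⇒ T₂ = 406×(0.429)^0.667 = 231 K; PV^γ = const ⇒ P₂ = 181 kPa.
ΔU = nCvΔT = 3.06×12.5×(231−406) = -6680 J.
Q = 0 for an adiabatic process, so W = −ΔU = 6680 J.
Work done on the gas = −W_by = -6680 J.

-6680 J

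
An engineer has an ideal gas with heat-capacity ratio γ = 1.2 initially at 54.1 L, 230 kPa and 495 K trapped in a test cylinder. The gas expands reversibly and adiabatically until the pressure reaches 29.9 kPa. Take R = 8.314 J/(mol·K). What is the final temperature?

352 K

Adiabatic: T₂/T₁ = (P₂/P₁)^((γ−1)/γ) ⇒ T₂ = 495×(0.130)^0.167 = 352 K; V₂ = 296 L.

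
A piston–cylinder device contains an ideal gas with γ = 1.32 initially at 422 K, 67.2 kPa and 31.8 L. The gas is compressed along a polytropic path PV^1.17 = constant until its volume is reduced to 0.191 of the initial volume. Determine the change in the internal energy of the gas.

2170 J

n = P₁V₁/(RT₁) = 67.2×31.8/(8.314×422) = 0.609 mol.
Polytropic n=1.17: T₂ = T₁(V₁/V₂)^(n−1) = 422×(5.24)^0.17 = 559 K; P₂ = P₁(V₁/V₂)^n = 466 kPa.
For an ideal gas ΔU = nCvΔT with Cv = R/(γ−1) = 26.0 J/(mol·K).
ΔU = 0.609×26.0×(559−422) = 2170 J.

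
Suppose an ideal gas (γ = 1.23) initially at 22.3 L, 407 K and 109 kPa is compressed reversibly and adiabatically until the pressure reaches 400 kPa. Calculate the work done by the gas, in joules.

n = P₁V₁/(RT₁) = 109×22.3/(8.314×407) = 0.718 mol.
Adiabatic: T₂/T₁ = (P₂/P₁)^((γ−1)/γ) ⇒ T₂ = 407×(3.67)^0.187 = 519 K; V₂ = 7.75 L.
ΔU = nCvΔT = 0.718×36.1×(519−407) = 2910 J.
Q = 0 for an adiabatic process, so W = −ΔU = -2910 J.

-2910 J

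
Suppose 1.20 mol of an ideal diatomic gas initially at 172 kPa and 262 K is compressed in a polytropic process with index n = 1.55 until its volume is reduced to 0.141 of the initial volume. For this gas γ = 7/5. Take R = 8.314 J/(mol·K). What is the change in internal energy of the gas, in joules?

V₁ = nRT₁/P₁ = 1.20×8.314×262/172 = 15.2 L.
Polytropic n=1.55: T₂ = T₁(V₁/V₂)^(n−1) = 262×(7.09)^0.55 = 770 K; P₂ = P₁(V₁/V₂)^n = 3580 kPa.
For an ideal gas ΔU = nCvΔT with Cv = (5/2)R = 20.8 J/(mol·K).
ΔU = 1.20×20.8×(770−262) = 12700 J.

12700 J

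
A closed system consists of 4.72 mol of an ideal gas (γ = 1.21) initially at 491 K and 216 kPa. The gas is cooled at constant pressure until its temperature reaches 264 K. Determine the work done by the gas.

-8910 J

V₁ = nRT₁/P₁ = 4.72×8.314×491/216 = 89.2 L.
Isobaric: P stays 216 kPa; V/T = const ⇒ T₂ = 264 K, V₂ = 48.0 L.
W = PΔV = 216×(48.0−89.2) kPa·L = -8910 J.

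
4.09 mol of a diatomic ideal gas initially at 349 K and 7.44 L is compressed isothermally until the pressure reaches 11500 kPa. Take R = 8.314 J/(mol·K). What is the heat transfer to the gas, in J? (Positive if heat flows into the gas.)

P₁ = nRT₁/V₁ = 4.09×8.314×349/7.44 = 1600 kPa.
Isothermal: T stays 349 K; PV = const ⇒ V₂ = 1.03 L, P₂ = 11500 kPa.
ΔU = 0 (ideal gas, T constant).
W = nRT ln(V₂/V₁) = 4.09×8.314×349×ln(0.139) = -23400 J.
Q = ΔU + W = -23400 J.

-23400 J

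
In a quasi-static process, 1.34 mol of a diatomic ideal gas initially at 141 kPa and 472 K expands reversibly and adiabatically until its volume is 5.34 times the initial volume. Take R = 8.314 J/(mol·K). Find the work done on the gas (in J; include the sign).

-6420 J

V₁ = nRT₁/P₁ = 1.34×8.314×472/141 = 37.3 L.
Adiabatic: TV^(γ−1) = const ⇒ T₂ = 472×(0.187)^0.400 = 242 K; PV^γ = const ⇒ P₂ = 13.5 kPa.
ΔU = nCvΔT = 1.34×20.8×(242−472) = -6420 J.
Q = 0 for an adiabatic process, so W = −ΔU = 6420 J.
Work done on the gas = −W_by = -6420 J.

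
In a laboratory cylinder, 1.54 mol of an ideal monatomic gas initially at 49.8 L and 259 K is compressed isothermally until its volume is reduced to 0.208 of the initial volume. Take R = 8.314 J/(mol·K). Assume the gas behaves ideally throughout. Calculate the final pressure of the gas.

P₁ = nRT₁/V₁ = 1.54×8.314×259/49.8 = 66.6 kPa.
Isothermal: T stays 259 K; PV = const ⇒ V₂ = 10.4 L, P₂ = 320 kPa.

320 kPa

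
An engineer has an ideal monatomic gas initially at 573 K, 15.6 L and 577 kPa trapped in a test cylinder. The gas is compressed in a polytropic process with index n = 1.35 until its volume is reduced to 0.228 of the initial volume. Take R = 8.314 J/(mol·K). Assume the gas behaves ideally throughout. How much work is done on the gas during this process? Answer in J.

n = P₁V₁/(RT₁) = 577×15.6/(8.314×573) = 1.89 mol.
Polytropic n=1.35: T₂ = T₁(V₁/V₂)^(n−1) = 573×(4.39)^0.35 = 961 K; P₂ = P₁(V₁/V₂)^n = 4250 kPa.
W = (P₁V₁−P₂V₂)/(n−1) = (577×15.6−4250×3.56)/0.35 = -17400 J.
Work done on the gas = −W_by = 17400 J.

17400 J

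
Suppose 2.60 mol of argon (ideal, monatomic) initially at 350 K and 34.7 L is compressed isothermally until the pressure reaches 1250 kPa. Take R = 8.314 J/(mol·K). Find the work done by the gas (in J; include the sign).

P₁ = nRT₁/V₁ = 2.60×8.314×350/34.7 = 218 kPa.
Isothermal: T stays 350 K; PV = const ⇒ V₂ = 6.05 L, P₂ = 1250 kPa.
W = nRT ln(V₂/V₁) = 2.60×8.314×350×ln(0.174) = -13200 J.

-13200 J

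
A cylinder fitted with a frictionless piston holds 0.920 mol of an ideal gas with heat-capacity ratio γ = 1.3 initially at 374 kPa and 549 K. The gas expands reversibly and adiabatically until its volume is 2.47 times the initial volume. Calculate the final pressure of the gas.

V₁ = nRT₁/P₁ = 0.920×8.314×549/374 = 11.2 L.
Adiabatic: TV^(γ−1) = const ⇒ T₂ = 549×(0.405)^0.300 = 419 K; PV^γ = const ⇒ P₂ = 115 kPa.

115 kPa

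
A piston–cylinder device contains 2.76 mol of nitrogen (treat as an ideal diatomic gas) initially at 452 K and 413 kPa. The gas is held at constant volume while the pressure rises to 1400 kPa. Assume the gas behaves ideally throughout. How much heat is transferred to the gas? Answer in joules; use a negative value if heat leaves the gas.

62000 J

V₁ = nRT₁/P₁ = 2.76×8.314×452/413 = 25.1 L.
Isochoric: V stays 25.1 L; P/T = const ⇒ T₂ = 1530 K, P₂ = 1400 kPa.
W = 0 (no volume change).
ΔU = nCvΔT = 2.76×20.8×(1530−452) = 62000 J.
Q = ΔU = 62000 J.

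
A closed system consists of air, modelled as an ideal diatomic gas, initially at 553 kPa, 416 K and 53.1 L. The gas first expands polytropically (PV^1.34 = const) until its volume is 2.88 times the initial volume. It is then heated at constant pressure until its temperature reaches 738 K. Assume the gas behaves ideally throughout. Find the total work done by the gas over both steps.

n = P₁V₁/(RT₁) = 553×53.1/(8.314×416) = 8.49 mol.
Step 1 — Polytropic n=1.34: T₂ = T₁(V₁/V₂)^(n−1) = 416×(0.347)^0.34 = 290 K; P₂ = P₁(V₁/V₂)^n = 134 kPa.
W = (P₁V₁−P₂V₂)/(n−1) = (553×53.1−134×153)/0.34 = 26100 J.
ΔU = nCvΔT = 8.49×20.8×(290−416) = -22200 J.
Q = ΔU + W = 3910 J.
State after step 1: P = 134 kPa, V = 153 L, T = 290 K.
Step 2 — Isobaric: P stays 134 kPa; V/T = const ⇒ T₂ = 738 K, V₂ = 389 L.
W = PΔV = 134×(389−153) kPa·L = 31600 J.
ΔU = nCvΔT = 8.49×20.8×(738−290) = 79000 J.
Q = ΔU + W = nCpΔT = 111000 J.
Net over both steps: W = 57700 J, Q = 115000 J, ΔU = 56800 J.

57700 J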